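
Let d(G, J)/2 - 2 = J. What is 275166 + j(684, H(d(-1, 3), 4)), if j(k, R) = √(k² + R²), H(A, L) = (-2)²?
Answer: 275166 + 4*√29242 ≈ 2.7585e+5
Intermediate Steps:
d(G, J) = 4 + 2*J
H(A, L) = 4
j(k, R) = √(R² + k²)
275166 + j(684, H(d(-1, 3), 4)) = 275166 + √(4² + 684²) = 275166 + √(16 + 467856) = 275166 + √467872 = 275166 + 4*√29242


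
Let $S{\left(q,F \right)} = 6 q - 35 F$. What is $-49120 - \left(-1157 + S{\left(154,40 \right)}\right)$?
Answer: $-47487$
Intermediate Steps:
$S{\left(q,F \right)} = - 35 F + 6 q$
$-49120 - \left(-1157 + S{\left(154,40 \right)}\right) = -49120 - \left(-1157 - 1400 + 924\right) = -49120 + \left(1157 - \left(-1400 + 924\right)\right) = -49120 + \left(1157 - -476\right) = -49120 + \left(1157 + 476\right) = -49120 + 1633 = -47487$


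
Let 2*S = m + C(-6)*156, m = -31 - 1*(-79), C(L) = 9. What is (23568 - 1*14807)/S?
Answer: 8761/726 ≈ 12.067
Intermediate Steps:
m = 48 (m = -31 + 79 = 48)
S = 726 (S = (48 + 9*156)/2 = (48 + 1404)/2 = (½)*1452 = 726)
(23568 - 1*14807)/S = (23568 - 1*14807)/726 = (23568 - 14807)*(1/726) = 8761*(1/726) = 8761/726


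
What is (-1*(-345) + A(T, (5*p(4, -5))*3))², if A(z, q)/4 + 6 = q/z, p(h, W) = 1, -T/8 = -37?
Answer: 564965361/5476 ≈ 1.0317e+5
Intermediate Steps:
T = 296 (T = -8*(-37) = 296)
A(z, q) = -24 + 4*q/z (A(z, q) = -24 + 4*(q/z) = -24 + 4*q/z)
(-1*(-345) + A(T, (5*p(4, -5))*3))² = (-1*(-345) + (-24 + 4*((5*1)*3)/296))² = (345 + (-24 + 4*(5*3)*(1/296)))² = (345 + (-24 + 4*15*(1/296)))² = (345 + (-24 + 15/74))² = (345 - 1761/74)² = (23769/74)² = 564965361/5476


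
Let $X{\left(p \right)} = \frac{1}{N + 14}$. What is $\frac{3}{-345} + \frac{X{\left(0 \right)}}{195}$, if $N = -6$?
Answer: $- \frac{289}{35880} \approx -0.0080546$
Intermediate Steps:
$X{\left(p \right)} = \frac{1}{8}$ ($X{\left(p \right)} = \frac{1}{-6 + 14} = \frac{1}{8}$)
$\frac{3}{-345} + \frac{X{\left(0 \right)}}{195} = \frac{3}{-345} + \frac{1}{8 \cdot 195} = 3 \left(- \frac{1}{345}\right) + \frac{1}{8} \cdot \frac{1}{195} = - \frac{1}{115} + \frac{1}{1560} = - \frac{289}{35880}$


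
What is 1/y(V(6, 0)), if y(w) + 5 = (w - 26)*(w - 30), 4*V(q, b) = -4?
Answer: 1/832 ≈ 0.0012019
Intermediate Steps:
V(q, b) = -1 (V(q, b) = (¼)*(-4) = -1)
y(w) = -5 + (-30 + w)*(-26 + w) (y(w) = -5 + (w - 26)*(w - 30) = -5 + (-26 + w)*(-30 + w) = -5 + (-30 + w)*(-26 + w))
1/y(V(6, 0)) = 1/(775 + (-1)² - 56*(-1)) = 1/(775 + 1 + 56) = 1/832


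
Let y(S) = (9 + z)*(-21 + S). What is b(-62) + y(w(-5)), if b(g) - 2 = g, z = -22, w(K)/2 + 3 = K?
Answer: 421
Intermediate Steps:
w(K) = -6 + 2*K
b(g) = 2 + g
y(S) = 273 - 13*S (y(S) = (9 - 22)*(-21 + S) = -13*(-21 + S) = 273 - 13*S)
b(-62) + y(w(-5)) = (2 - 62) + (273 - 13*(-6 + 2*(-5))) = -60 + (273 - 13*(-6 - 10)) = -60 + (273 - 13*(-16)) = -60 + (273 + 208) = -60 + 481 = 421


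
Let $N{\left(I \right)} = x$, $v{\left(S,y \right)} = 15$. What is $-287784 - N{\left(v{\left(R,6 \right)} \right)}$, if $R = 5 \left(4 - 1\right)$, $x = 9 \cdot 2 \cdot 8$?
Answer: $-287928$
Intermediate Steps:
$x = 144$ ($x = 18 \cdot 8 = 144$)
$R = 15$ ($R = 5 \cdot 3 = 15$)
$N{\left(I \right)} = 144$
$-287784 - N{\left(v{\left(R,6 \right)} \right)} = -287784 - 144 = -287928$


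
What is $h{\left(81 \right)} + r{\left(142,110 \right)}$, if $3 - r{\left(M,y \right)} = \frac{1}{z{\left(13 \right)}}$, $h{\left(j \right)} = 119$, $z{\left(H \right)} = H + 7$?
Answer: $\frac{2439}{20} \approx 121.95$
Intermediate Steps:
$z{\left(H \right)} = 7 + H$
$r{\left(M,y \right)} = \frac{59}{20}$ ($r{\left(M,y \right)} = 3 - \frac{1}{7 + 13} = 3 - \frac{1}{20} = \frac{59}{20}$)
$h{\left(81 \right)} + r{\left(142,110 \right)} = 119 + \frac{59}{20} = \frac{2439}{20}$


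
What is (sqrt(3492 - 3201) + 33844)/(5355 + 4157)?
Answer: 8461/2378 + sqrt(291)/9512 ≈ 3.5598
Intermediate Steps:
(sqrt(3492 - 3201) + 33844)/(5355 + 4157) = (sqrt(291) + 33844)/9512 = (33844 + sqrt(291))*(1/9512) = 8461/2378 + sqrt(291)/9512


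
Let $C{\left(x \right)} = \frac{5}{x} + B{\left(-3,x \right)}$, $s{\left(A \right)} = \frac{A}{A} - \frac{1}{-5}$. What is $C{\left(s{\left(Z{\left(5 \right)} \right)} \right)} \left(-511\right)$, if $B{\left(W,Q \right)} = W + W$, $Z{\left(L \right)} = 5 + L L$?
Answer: $\frac{5621}{6} \approx 936.83$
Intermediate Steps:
$Z{\left(L \right)} = 5 + L^{2}$
$s{\left(A \right)} = \frac{6}{5}$ ($s{\left(A \right)} = 1 - - \frac{1}{5} = 1 + \frac{1}{5} = \frac{6}{5}$)
$B{\left(W,Q \right)} = 2 W$
$C{\left(x \right)} = -6 + \frac{5}{x}$ ($C{\left(x \right)} = \frac{5}{x} + 2 \left(-3\right) = \frac{5}{x} - 6 = -6 + \frac{5}{x}$)
$C{\left(s{\left(Z{\left(5 \right)} \right)} \right)} \left(-511\right) = \left(-6 + \frac{5}{\frac{6}{5}}\right) \left(-511\right) = \left(-6 + 5 \cdot \frac{5}{6}\right) \left(-511\right) = \left(-6 + \frac{25}{6}\right) \left(-511\right) = \left(- \frac{11}{6}\right) \left(-511\right) = \frac{5621}{6}$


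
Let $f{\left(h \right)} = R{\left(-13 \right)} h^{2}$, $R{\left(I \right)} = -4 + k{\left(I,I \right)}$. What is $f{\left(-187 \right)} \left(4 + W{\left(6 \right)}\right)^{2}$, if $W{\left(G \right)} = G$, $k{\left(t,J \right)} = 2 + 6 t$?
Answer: $-279752000$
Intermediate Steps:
$R{\left(I \right)} = -2 + 6 I$ ($R{\left(I \right)} = -4 + \left(2 + 6 I\right) = -2 + 6 I$)
$f{\left(h \right)} = - 80 h^{2}$ ($f{\left(h \right)} = \left(-2 + 6 \left(-13\right)\right) h^{2} = \left(-2 - 78\right) h^{2} = - 80 h^{2}$)
$f{\left(-187 \right)} \left(4 + W{\left(6 \right)}\right)^{2} = - 80 \left(-187\right)^{2} \left(4 + 6\right)^{2} = \left(-80\right) 34969 \cdot 10^{2} = \left(-2797520\right) 100 = -279752000$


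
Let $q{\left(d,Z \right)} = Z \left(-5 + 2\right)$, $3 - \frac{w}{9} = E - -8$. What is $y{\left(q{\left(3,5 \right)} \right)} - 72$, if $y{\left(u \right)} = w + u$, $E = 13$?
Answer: $-249$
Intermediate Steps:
$w = -162$ ($w = 27 - 9 \left(13 - -8\right) = 27 - 9 \left(13 + 8\right) = 27 - 189 = -162$)
$q{\left(d,Z \right)} = - 3 Z$ ($q{\left(d,Z \right)} = Z \left(-3\right) = - 3 Z$)
$y{\left(u \right)} = -162 + u$
$y{\left(q{\left(3,5 \right)} \right)} - 72 = \left(-162 - 15\right) - 72 = -177 - 72 = -249$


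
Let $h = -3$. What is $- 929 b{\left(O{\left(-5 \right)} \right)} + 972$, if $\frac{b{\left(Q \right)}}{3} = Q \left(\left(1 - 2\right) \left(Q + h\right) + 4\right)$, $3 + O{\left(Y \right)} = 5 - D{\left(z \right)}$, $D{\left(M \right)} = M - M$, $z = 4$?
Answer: $-26898$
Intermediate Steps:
$D{\left(M \right)} = 0$
$O{\left(Y \right)} = 2$ ($O{\left(Y \right)} = -3 + \left(5 - 0\right) = -3 + \left(5 + 0\right) = -3 + 5 = 2$)
$b{\left(Q \right)} = 3 Q \left(7 - Q\right)$ ($b{\left(Q \right)} = 3 Q \left(\left(1 - 2\right) \left(Q - 3\right) + 4\right) = 3 Q \left(- (-3 + Q) + 4\right) = 3 Q \left(\left(3 - Q\right) + 4\right) = 3 Q \left(7 - Q\right)$)
$- 929 b{\left(O{\left(-5 \right)} \right)} + 972 = - 929 \cdot 3 \cdot 2 \left(7 - 2\right) + 972 = - 929 \cdot 3 \cdot 2 \cdot 5 + 972 = \left(-929\right) 30 + 972 = -27870 + 972 = -26898$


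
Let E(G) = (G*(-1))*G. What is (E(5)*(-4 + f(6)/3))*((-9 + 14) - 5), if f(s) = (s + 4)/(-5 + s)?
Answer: 0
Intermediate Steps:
E(G) = -G² (E(G) = (-G)*G = -G²)
f(s) = (4 + s)/(-5 + s)
(E(5)*(-4 + f(6)/3))*((-9 + 14) - 5) = ((-1*5²)*(-4 + ((4 + 6)/(-5 + 6))/3))*((-9 + 14) - 5) = ((-1*25)*(-4 + (10/1)/3))*(5 - 5) = -25*(-4 + (1*10)/3)*0 = -25*(-4 + (⅓)*10)*0 = -25*(-4 + 10/3)*0 = -25*(-⅔)*0 = (50/3)*0 = 0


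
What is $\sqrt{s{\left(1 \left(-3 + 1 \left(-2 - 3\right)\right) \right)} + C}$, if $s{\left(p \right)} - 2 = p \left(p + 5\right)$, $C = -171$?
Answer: $i \sqrt{145} \approx 12.042 i$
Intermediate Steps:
$s{\left(p \right)} = 2 + p \left(5 + p\right)$ ($s{\left(p \right)} = 2 + p \left(p + 5\right) = 2 + p \left(5 + p\right)$)
$\sqrt{s{\left(1 \left(-3 + 1 \left(-2 - 3\right)\right) \right)} + C} = \sqrt{\left(2 + \left(1 \left(-3 + 1 \left(-2 - 3\right)\right)\right)^{2} + 5 \cdot 1 \left(-3 + 1 \left(-2 - 3\right)\right)\right) - 171} = \sqrt{\left(2 + \left(1 \left(-3 + 1 \left(-5\right)\right)\right)^{2} + 5 \cdot 1 \left(-3 + 1 \left(-5\right)\right)\right) - 171} = \sqrt{\left(2 + \left(1 \left(-3 - 5\right)\right)^{2} + 5 \cdot 1 \left(-3 - 5\right)\right) - 171} = \sqrt{\left(2 + \left(1 \left(-8\right)\right)^{2} + 5 \cdot 1 \left(-8\right)\right) - 171} = \sqrt{\left(2 + \left(-8\right)^{2} + 5 \left(-8\right)\right) - 171} = \sqrt{\left(2 + 64 - 40\right) - 171} = \sqrt{26 - 171} = \sqrt{-145} = i \sqrt{145}$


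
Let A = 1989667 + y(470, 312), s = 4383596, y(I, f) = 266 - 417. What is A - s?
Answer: -2394080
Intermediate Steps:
y(I, f) = -151
A = 1989516 (A = 1989667 - 151 = 1989516)
A - s = 1989516 - 1*4383596 = 1989516 - 4383596 = -2394080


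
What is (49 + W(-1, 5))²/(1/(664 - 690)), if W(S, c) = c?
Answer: -75816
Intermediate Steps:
(49 + W(-1, 5))²/(1/(664 - 690)) = (49 + 5)²/(1/(664 - 690)) = 54²/(1/(-26)) = 2916/(-1/26) = 2916*(-26) = -75816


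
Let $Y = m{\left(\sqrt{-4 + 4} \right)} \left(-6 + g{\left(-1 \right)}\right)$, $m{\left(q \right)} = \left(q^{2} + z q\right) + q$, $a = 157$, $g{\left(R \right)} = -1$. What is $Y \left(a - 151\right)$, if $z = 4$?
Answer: $0$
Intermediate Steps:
$m{\left(q \right)} = q^{2} + 5 q$ ($m{\left(q \right)} = \left(q^{2} + 4 q\right) + q = q^{2} + 5 q$)
$Y = 0$ ($Y = \sqrt{-4 + 4} \left(5 + \sqrt{-4 + 4}\right) \left(-6 - 1\right) = \sqrt{0} \left(5 + \sqrt{0}\right) \left(-7\right) = 0 \left(5 + 0\right) \left(-7\right) = 0 \cdot 5 \left(-7\right) = 0 \left(-7\right) = 0$)
$Y \left(a - 151\right) = 0 \left(157 - 151\right) = 0 \cdot 6 = 0$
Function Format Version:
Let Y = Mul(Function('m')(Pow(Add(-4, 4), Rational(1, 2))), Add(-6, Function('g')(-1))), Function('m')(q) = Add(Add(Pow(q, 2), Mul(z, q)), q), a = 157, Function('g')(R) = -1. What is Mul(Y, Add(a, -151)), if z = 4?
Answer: 0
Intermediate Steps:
Function('m')(q) = Add(Pow(q, 2), Mul(5, q)) (Function('m')(q) = Add(Add(Pow(q, 2), Mul(4, q)), q) = Add(Pow(q, 2), Mul(5, q)))
Y = 0 (Y = Mul(Mul(Pow(Add(-4, 4), Rational(1, 2)), Add(5, Pow(Add(-4, 4), Rational(1, 2)))), Add(-6, -1)) = Mul(Mul(Pow(0, Rational(1, 2)), Add(5, Pow(0, Rational(1, 2)))), -7) = Mul(Mul(0, Add(5, 0)), -7) = Mul(Mul(0, 5), -7) = Mul(0, -7) = 0)
Mul(Y, Add(a, -151)) = Mul(0, Add(157, -151)) = Mul(0, 6) = 0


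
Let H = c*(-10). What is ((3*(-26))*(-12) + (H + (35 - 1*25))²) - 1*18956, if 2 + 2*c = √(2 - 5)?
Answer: -17695 - 200*I*√3 ≈ -17695.0 - 346.41*I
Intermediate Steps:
c = -1 + I*√3/2 (c = -1 + √(2 - 5)/2 = -1 + √(-3)/2 = -1 + (I*√3)/2 = -1 + I*√3/2 ≈ -1.0 + 0.86602*I)
H = 10 - 5*I*√3 (H = (-1 + I*√3/2)*(-10) = 10 - 5*I*√3 ≈ 10.0 - 8.6602*I)
((3*(-26))*(-12) + (H + (35 - 1*25))²) - 1*18956 = ((3*(-26))*(-12) + ((10 - 5*I*√3) + (35 - 1*25))²) - 1*18956 = (-78*(-12) + ((10 - 5*I*√3) + (35 - 25))²) - 18956 = (936 + ((10 - 5*I*√3) + 10)²) - 18956 = (936 + (20 - 5*I*√3)²) - 18956 = -18020 + (20 - 5*I*√3)²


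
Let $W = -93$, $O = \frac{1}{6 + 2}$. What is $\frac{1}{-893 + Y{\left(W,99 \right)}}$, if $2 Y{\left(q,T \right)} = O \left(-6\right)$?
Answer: $- \frac{8}{7147} \approx -0.0011194$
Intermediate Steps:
$O = \frac{1}{8} \approx 0.125$
$Y{\left(q,T \right)} = - \frac{3}{8}$ ($Y{\left(q,T \right)} = \frac{\frac{1}{8} \left(-6\right)}{2} = \frac{1}{2} \left(- \frac{3}{4}\right) = - \frac{3}{8}$)
$\frac{1}{-893 + Y{\left(W,99 \right)}} = \frac{1}{-893 - \frac{3}{8}} = \frac{1}{- \frac{7147}{8}} = - \frac{8}{7147}$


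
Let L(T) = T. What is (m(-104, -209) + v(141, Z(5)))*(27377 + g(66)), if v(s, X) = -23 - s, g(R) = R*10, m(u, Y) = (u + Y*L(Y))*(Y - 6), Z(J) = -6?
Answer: -262684793103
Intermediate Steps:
m(u, Y) = (-6 + Y)*(u + Y²) (m(u, Y) = (u + Y*Y)*(Y - 6) = (u + Y²)*(-6 + Y) = (-6 + Y)*(u + Y²))
g(R) = 10*R
(m(-104, -209) + v(141, Z(5)))*(27377 + g(66)) = (((-209)³ - 6*(-104) - 6*(-209)² - 209*(-104)) + (-23 - 1*141))*(27377 + 10*66) = ((-9129329 + 624 - 6*43681 + 21736) + (-23 - 141))*(27377 + 660) = ((-9129329 + 624 - 262086 + 21736) - 164)*28037 = (-9369055 - 164)*28037 = -9369219*28037 = -262684793103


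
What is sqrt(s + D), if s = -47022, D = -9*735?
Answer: I*sqrt(53637) ≈ 231.6*I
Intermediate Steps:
D = -6615
sqrt(s + D) = sqrt(-47022 - 6615) = sqrt(-53637) = I*sqrt(53637)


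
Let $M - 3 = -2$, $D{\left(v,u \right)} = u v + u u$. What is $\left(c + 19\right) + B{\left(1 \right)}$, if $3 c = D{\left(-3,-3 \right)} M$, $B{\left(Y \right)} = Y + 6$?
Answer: $32$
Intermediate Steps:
$D{\left(v,u \right)} = u^{2} + u v$ ($D{\left(v,u \right)} = u v + u^{2} = u^{2} + u v$)
$M = 1$ ($M = 3 - 2 = 1$)
$B{\left(Y \right)} = 6 + Y$
$c = 6$ ($c = \frac{- 3 \left(-3 - 3\right) 1}{3} = \frac{\left(-3\right) \left(-6\right) 1}{3} = \frac{18 \cdot 1}{3} = \frac{1}{3} \cdot 18 = 6$)
$\left(c + 19\right) + B{\left(1 \right)} = \left(6 + 19\right) + \left(6 + 1\right) = 25 + 7 = 32$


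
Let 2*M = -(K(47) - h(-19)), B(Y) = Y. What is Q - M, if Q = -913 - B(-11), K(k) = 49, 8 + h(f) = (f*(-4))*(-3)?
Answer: -1519/2 ≈ -759.50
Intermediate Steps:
h(f) = -8 + 12*f (h(f) = -8 + (f*(-4))*(-3) = -8 - 4*f*(-3) = -8 + 12*f)
Q = -902 (Q = -913 - 1*(-11) = -913 + 11 = -902)
M = -285/2 (M = (-(49 - (-8 + 12*(-19))))/2 = (-(49 - (-8 - 228)))/2 = (-(49 - 1*(-236)))/2 = (-(49 + 236))/2 = (-1*285)/2 = (½)*(-285) = -285/2 ≈ -142.50)
Q - M = -902 - 1*(-285/2) = -902 + 285/2 = -1519/2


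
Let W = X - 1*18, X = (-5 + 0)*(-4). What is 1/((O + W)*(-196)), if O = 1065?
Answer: -1/209132 ≈ -4.7817e-6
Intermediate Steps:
X = 20 (X = -5*(-4) = 20)
W = 2 (W = 20 - 1*18 = 20 - 18 = 2)
1/((O + W)*(-196)) = 1/((1065 + 2)*(-196)) = -1/196/1067 = (1/1067)*(-1/196) = -1/209132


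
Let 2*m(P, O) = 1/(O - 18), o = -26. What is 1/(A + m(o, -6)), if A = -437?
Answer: -48/20977 ≈ -0.0022882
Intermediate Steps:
m(P, O) = 1/(2*(-18 + O)) (m(P, O) = 1/(2*(O - 18)) = 1/(2*(-18 + O)))
1/(A + m(o, -6)) = 1/(-437 + 1/(2*(-18 - 6))) = 1/(-437 + (1/2)/(-24)) = 1/(-437 + (1/2)*(-1/24)) = 1/(-437 - 1/48) = 1/(-20977/48) = -48/20977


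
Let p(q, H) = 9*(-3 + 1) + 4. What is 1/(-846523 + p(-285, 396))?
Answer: -1/846537 ≈ -1.1813e-6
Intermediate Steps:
p(q, H) = -14 (p(q, H) = 9*(-2) + 4 = -18 + 4 = -14)
1/(-846523 + p(-285, 396)) = 1/(-846523 - 14) = 1/(-846537) = -1/846537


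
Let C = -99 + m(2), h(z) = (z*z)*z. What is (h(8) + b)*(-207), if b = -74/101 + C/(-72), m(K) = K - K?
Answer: -85742505/808 ≈ -1.0612e+5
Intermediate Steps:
h(z) = z³ (h(z) = z²*z = z³)
m(K) = 0
C = -99 (C = -99 + 0 = -99)
b = 519/808 (b = -74/101 - 99/(-72) = -74*1/101 - 99*(-1/72) = -74/101 + 11/8 = 519/808 ≈ 0.64233)
(h(8) + b)*(-207) = (8³ + 519/808)*(-207) = (512 + 519/808)*(-207) = (414215/808)*(-207) = -85742505/808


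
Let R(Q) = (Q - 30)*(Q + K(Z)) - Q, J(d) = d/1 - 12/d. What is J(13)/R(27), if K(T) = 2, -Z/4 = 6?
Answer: -157/1482 ≈ -0.10594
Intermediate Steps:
Z = -24 (Z = -4*6 = -24)
J(d) = d - 12/d (J(d) = d*1 - 12/d = d - 12/d)
R(Q) = -Q + (-30 + Q)*(2 + Q) (R(Q) = (Q - 30)*(Q + 2) - Q = (-30 + Q)*(2 + Q) - Q = -Q + (-30 + Q)*(2 + Q))
J(13)/R(27) = (13 - 12/13)/(-60 + 27² - 29*27) = (13 - 12*1/13)/(-60 + 729 - 783) = (13 - 12/13)/(-114) = (157/13)*(-1/114) = -157/1482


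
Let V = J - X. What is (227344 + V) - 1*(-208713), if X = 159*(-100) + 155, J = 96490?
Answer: 548292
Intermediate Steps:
X = -15745 (X = -15900 + 155 = -15745)
V = 112235 (V = 96490 - 1*(-15745) = 96490 + 15745 = 112235)
(227344 + V) - 1*(-208713) = (227344 + 112235) - 1*(-208713) = 339579 + 208713 = 548292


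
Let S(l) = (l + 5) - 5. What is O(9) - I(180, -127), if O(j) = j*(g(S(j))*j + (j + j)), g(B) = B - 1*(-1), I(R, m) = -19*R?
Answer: 4392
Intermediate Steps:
S(l) = l (S(l) = (5 + l) - 5 = l)
g(B) = 1 + B (g(B) = B + 1 = 1 + B)
O(j) = j*(2*j + j*(1 + j)) (O(j) = j*((1 + j)*j + (j + j)) = j*(j*(1 + j) + 2*j) = j*(2*j + j*(1 + j)))
O(9) - I(180, -127) = 9**2*(3 + 9) - (-19)*180 = 81*12 - 1*(-3420) = 972 + 3420 = 4392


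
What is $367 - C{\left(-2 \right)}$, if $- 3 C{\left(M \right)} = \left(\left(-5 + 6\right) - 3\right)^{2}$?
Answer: $\frac{1105}{3} \approx 368.33$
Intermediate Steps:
$C{\left(M \right)} = - \frac{4}{3}$ ($C{\left(M \right)} = - \frac{\left(\left(-5 + 6\right) - 3\right)^{2}}{3} = - \frac{\left(1 - 3\right)^{2}}{3} = - \frac{\left(-2\right)^{2}}{3} = \left(- \frac{1}{3}\right) 4 = - \frac{4}{3}$)
$367 - C{\left(-2 \right)} = 367 - - \frac{4}{3} = 367 + \frac{4}{3} = \frac{1105}{3}$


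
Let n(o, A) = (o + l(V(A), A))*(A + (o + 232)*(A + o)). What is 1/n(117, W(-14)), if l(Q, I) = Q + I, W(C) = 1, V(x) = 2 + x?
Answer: 1/4983143 ≈ 2.0068e-7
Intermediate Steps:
l(Q, I) = I + Q
n(o, A) = (A + (232 + o)*(A + o))*(2 + o + 2*A) (n(o, A) = (o + (A + (2 + A)))*(A + (o + 232)*(A + o)) = (o + (2 + 2*A))*(A + (232 + o)*(A + o)) = (2 + o + 2*A)*(A + (232 + o)*(A + o)) = (A + (232 + o)*(A + o))*(2 + o + 2*A))
1/n(117, W(-14)) = 1/(117³ + 234*117² + 464*117 + 466*1 + 466*1² + 2*117*1² + 3*1*117² + 699*1*117) = 1/(1601613 + 234*13689 + 54288 + 466 + 466*1 + 2*117*1 + 3*1*13689 + 81783) = 1/(1601613 + 3203226 + 54288 + 466 + 466 + 234 + 41067 + 81783) = 1/4983143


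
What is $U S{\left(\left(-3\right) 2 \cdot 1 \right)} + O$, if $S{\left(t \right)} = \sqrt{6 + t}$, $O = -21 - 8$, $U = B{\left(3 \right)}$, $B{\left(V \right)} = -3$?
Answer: $-29$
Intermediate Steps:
$U = -3$
$O = -29$ ($O = -21 - 8 = -29$)
$U S{\left(\left(-3\right) 2 \cdot 1 \right)} + O = - 3 \sqrt{6 + \left(-3\right) 2 \cdot 1} - 29 = - 3 \sqrt{6 - 6} - 29 = - 3 \sqrt{0} - 29 = \left(-3\right) 0 - 29 = 0 - 29 = -29$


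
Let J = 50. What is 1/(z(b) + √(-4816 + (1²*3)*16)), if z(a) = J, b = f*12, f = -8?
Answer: 25/3634 - I*√298/1817 ≈ 0.0068795 - 0.0095007*I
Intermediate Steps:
b = -96 (b = -8*12 = -96)
z(a) = 50
1/(z(b) + √(-4816 + (1²*3)*16)) = 1/(50 + √(-4816 + (1²*3)*16)) = 1/(50 + √(-4816 + (1*3)*16)) = 1/(50 + √(-4816 + 3*16)) = 1/(50 + √(-4816 + 48)) = 1/(50 + √(-4768)) = 1/(50 + 4*I*√298)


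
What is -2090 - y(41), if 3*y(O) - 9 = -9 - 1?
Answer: -6269/3 ≈ -2089.7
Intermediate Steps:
y(O) = -⅓ (y(O) = 3 + (-9 - 1)/3 = 3 + (⅓)*(-10) = 3 - 10/3 = -⅓)
-2090 - y(41) = -2090 - 1*(-⅓) = -2090 + ⅓ = -6269/3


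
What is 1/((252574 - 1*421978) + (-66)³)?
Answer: -1/456900 ≈ -2.1887e-6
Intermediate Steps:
1/((252574 - 1*421978) + (-66)³) = 1/((252574 - 421978) - 287496) = 1/(-169404 - 287496) = 1/(-456900) = -1/456900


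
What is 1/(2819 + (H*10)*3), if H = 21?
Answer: 1/3449 ≈ 0.00028994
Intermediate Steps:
1/(2819 + (H*10)*3) = 1/(2819 + (21*10)*3) = 1/(2819 + 210*3) = 1/(2819 + 630) = 1/3449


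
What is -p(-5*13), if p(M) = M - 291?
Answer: 356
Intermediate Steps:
p(M) = -291 + M
-p(-5*13) = -(-291 - 5*13) = -(-291 - 65) = -1*(-356) = 356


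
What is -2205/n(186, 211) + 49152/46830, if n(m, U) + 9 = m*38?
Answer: 13539101/18365165 ≈ 0.73722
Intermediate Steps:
n(m, U) = -9 + 38*m (n(m, U) = -9 + m*38 = -9 + 38*m)
-2205/n(186, 211) + 49152/46830 = -2205/(-9 + 38*186) + 49152/46830 = -2205/(-9 + 7068) + 49152*(1/46830) = -2205/7059 + 8192/7805 = -2205*1/7059 + 8192/7805 = -735/2353 + 8192/7805 = 13539101/18365165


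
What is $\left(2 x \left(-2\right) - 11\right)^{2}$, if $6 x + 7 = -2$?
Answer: $25$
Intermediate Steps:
$x = - \frac{3}{2}$ ($x = - \frac{7}{6} + \frac{1}{6} \left(-2\right) = - \frac{7}{6} - \frac{1}{3} = - \frac{3}{2} \approx -1.5$)
$\left(2 x \left(-2\right) - 11\right)^{2} = \left(2 \left(- \frac{3}{2}\right) \left(-2\right) - 11\right)^{2} = \left(\left(-3\right) \left(-2\right) - 11\right)^{2} = \left(6 - 11\right)^{2} = \left(-5\right)^{2} = 25$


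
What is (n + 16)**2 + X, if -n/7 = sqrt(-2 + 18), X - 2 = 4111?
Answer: 4257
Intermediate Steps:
X = 4113 (X = 2 + 4111 = 4113)
n = -28 (n = -7*sqrt(-2 + 18) = -7*sqrt(16) = -7*4 = -28)
(n + 16)**2 + X = (-28 + 16)**2 + 4113 = (-12)**2 + 4113 = 144 + 4113 = 4257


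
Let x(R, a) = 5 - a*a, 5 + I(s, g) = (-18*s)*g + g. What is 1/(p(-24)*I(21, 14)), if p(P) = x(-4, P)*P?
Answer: -1/72398232 ≈ -1.3812e-8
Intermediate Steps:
I(s, g) = -5 + g - 18*g*s (I(s, g) = -5 + ((-18*s)*g + g) = -5 + (-18*g*s + g) = -5 + (g - 18*g*s) = -5 + g - 18*g*s)
x(R, a) = 5 - a²
p(P) = P*(5 - P²) (p(P) = (5 - P²)*P = P*(5 - P²))
1/(p(-24)*I(21, 14)) = 1/((-24*(5 - 1*(-24)²))*(-5 + 14 - 18*14*21)) = 1/((-24*(5 - 1*576))*(-5 + 14 - 5292)) = 1/(-24*(5 - 576)*(-5283)) = 1/(-24*(-571)*(-5283)) = 1/(13704*(-5283)) = 1/(-72398232) = -1/72398232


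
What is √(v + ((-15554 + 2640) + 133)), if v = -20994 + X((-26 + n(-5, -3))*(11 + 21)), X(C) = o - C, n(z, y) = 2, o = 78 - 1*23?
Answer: 2*I*√8238 ≈ 181.53*I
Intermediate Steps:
o = 55 (o = 78 - 23 = 55)
X(C) = 55 - C
v = -20171 (v = -20994 + (55 - (-26 + 2)*(11 + 21)) = -20994 + (55 - (-24)*32) = -20994 + (55 - 1*(-768)) = -20994 + (55 + 768) = -20994 + 823 = -20171)
√(v + ((-15554 + 2640) + 133)) = √(-20171 + ((-15554 + 2640) + 133)) = √(-20171 + (-12914 + 133)) = √(-20171 - 12781) = √(-32952) = 2*I*√8238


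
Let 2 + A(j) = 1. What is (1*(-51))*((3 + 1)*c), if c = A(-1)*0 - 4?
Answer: 816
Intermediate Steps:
A(j) = -1 (A(j) = -2 + 1 = -1)
c = -4 (c = -1*0 - 4 = 0 - 4 = -4)
(1*(-51))*((3 + 1)*c) = (1*(-51))*((3 + 1)*(-4)) = -204*(-4) = -51*(-16) = 816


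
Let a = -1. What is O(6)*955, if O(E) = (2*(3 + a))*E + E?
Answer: 28650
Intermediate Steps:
O(E) = 5*E (O(E) = (2*(3 - 1))*E + E = (2*2)*E + E = 4*E + E = 5*E)
O(6)*955 = (5*6)*955 = 30*955 = 28650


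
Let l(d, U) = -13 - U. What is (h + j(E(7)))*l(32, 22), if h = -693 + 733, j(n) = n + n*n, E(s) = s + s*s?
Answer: -113120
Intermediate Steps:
E(s) = s + s²
j(n) = n + n²
h = 40
(h + j(E(7)))*l(32, 22) = (40 + (7*(1 + 7))*(1 + 7*(1 + 7)))*(-13 - 1*22) = (40 + (7*8)*(1 + 7*8))*(-13 - 22) = (40 + 56*(1 + 56))*(-35) = (40 + 56*57)*(-35) = (40 + 3192)*(-35) = 3232*(-35) = -113120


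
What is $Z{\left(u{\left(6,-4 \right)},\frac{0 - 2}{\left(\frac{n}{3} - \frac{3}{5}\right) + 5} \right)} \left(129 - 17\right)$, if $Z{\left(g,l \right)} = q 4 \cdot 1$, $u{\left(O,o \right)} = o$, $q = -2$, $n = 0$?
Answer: $-896$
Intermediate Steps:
$Z{\left(g,l \right)} = -8$ ($Z{\left(g,l \right)} = \left(-2\right) 4 \cdot 1 = \left(-8\right) 1 = -8$)
$Z{\left(u{\left(6,-4 \right)},\frac{0 - 2}{\left(\frac{n}{3} - \frac{3}{5}\right) + 5} \right)} \left(129 - 17\right) = - 8 \left(129 - 17\right) = \left(-8\right) 112 = -896$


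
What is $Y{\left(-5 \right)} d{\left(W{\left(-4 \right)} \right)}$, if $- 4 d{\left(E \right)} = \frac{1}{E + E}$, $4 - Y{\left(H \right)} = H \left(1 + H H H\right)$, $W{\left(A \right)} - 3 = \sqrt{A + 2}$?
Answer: $21 - 7 i \sqrt{2} \approx 21.0 - 9.8995 i$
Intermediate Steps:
$W{\left(A \right)} = 3 + \sqrt{2 + A}$ ($W{\left(A \right)} = 3 + \sqrt{A + 2} = 3 + \sqrt{2 + A}$)
$Y{\left(H \right)} = 4 - H \left(1 + H^{3}\right)$ ($Y{\left(H \right)} = 4 - H \left(1 + H H H\right) = 4 - H \left(1 + H^{2} H\right) = 4 - H \left(1 + H^{3}\right)$)
$d{\left(E \right)} = - \frac{1}{8 E}$ ($d{\left(E \right)} = - \frac{1}{4 \left(E + E\right)} = - \frac{1}{4 \cdot 2 E} = - \frac{\frac{1}{2} \frac{1}{E}}{4} = - \frac{1}{8 E}$)
$Y{\left(-5 \right)} d{\left(W{\left(-4 \right)} \right)} = \left(4 - -5 - \left(-5\right)^{4}\right) \left(- \frac{1}{8 \left(3 + \sqrt{2 - 4}\right)}\right) = \left(4 + 5 - 625\right) \left(- \frac{1}{8 \left(3 + \sqrt{-2}\right)}\right) = \left(4 + 5 - 625\right) \left(- \frac{1}{8 \left(3 + i \sqrt{2}\right)}\right) = - 616 \left(- \frac{1}{8 \left(3 + i \sqrt{2}\right)}\right) = \frac{77}{3 + i \sqrt{2}}$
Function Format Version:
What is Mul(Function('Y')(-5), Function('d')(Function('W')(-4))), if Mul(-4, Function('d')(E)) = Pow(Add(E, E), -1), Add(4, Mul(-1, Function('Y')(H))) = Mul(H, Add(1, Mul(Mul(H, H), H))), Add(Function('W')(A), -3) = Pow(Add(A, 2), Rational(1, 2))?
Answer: Add(21, Mul(-7, I, Pow(2, Rational(1, 2)))) ≈ Add(21.000, Mul(-9.8995, I))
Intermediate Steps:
Function('W')(A) = Add(3, Pow(Add(2, A), Rational(1, 2))) (Function('W')(A) = Add(3, Pow(Add(A, 2), Rational(1, 2))) = Add(3, Pow(Add(2, A), Rational(1, 2))))
Function('Y')(H) = Add(4, Mul(-1, H, Add(1, Pow(H, 3)))) (Function('Y')(H) = Add(4, Mul(-1, Mul(H, Add(1, Mul(Mul(H, H), H))))) = Add(4, Mul(-1, Mul(H, Add(1, Mul(Pow(H, 2), H))))) = Add(4, Mul(-1, Mul(H, Add(1, Pow(H, 3))))) = Add(4, Mul(-1, H, Add(1, Pow(H, 3)))))
Function('d')(E) = Mul(Rational(-1, 8), Pow(E, -1)) (Function('d')(E) = Mul(Rational(-1, 4), Pow(Add(E, E), -1)) = Mul(Rational(-1, 4), Pow(Mul(2, E), -1)) = Mul(Rational(-1, 4), Mul(Rational(1, 2), Pow(E, -1))) = Mul(Rational(-1, 8), Pow(E, -1)))
Mul(Function('Y')(-5), Function('d')(Function('W')(-4))) = Mul(Add(4, Mul(-1, -5), Mul(-1, Pow(-5, 4))), Mul(Rational(-1, 8), Pow(Add(3, Pow(Add(2, -4), Rational(1, 2))), -1))) = Mul(Add(4, 5, Mul(-1, 625)), Mul(Rational(-1, 8), Pow(Add(3, Pow(-2, Rational(1, 2))), -1))) = Mul(Add(4, 5, -625), Mul(Rational(-1, 8), Pow(Add(3, Mul(I, Pow(2, Rational(1, 2)))), -1))) = Mul(-616, Mul(Rational(-1, 8), Pow(Add(3, Mul(I, Pow(2, Rational(1, 2)))), -1))) = Mul(77, Pow(Add(3, Mul(I, Pow(2, Rational(1, 2)))), -1))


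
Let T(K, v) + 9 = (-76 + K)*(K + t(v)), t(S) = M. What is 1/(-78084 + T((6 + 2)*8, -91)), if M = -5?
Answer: -1/78801 ≈ -1.2690e-5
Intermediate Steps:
t(S) = -5
T(K, v) = -9 + (-76 + K)*(-5 + K) (T(K, v) = -9 + (-76 + K)*(K - 5) = -9 + (-76 + K)*(-5 + K))
1/(-78084 + T((6 + 2)*8, -91)) = 1/(-78084 + (371 + ((6 + 2)*8)² - 81*(6 + 2)*8)) = 1/(-78084 + (371 + (8*8)² - 648*8)) = 1/(-78084 + (371 + 64² - 81*64)) = 1/(-78084 + (371 + 4096 - 5184)) = 1/(-78084 - 717) = 1/(-78801) = -1/78801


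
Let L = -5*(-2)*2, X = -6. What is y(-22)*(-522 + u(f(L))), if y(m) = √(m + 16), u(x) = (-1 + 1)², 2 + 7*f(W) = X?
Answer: -522*I*√6 ≈ -1278.6*I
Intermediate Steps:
L = 20 (L = 10*2 = 20)
f(W) = -8/7 (f(W) = -2/7 + (⅐)*(-6) = -2/7 - 6/7 = -8/7)
u(x) = 0 (u(x) = 0² = 0)
y(m) = √(16 + m)
y(-22)*(-522 + u(f(L))) = √(16 - 22)*(-522 + 0) = √(-6)*(-522) = (I*√6)*(-522) = -522*I*√6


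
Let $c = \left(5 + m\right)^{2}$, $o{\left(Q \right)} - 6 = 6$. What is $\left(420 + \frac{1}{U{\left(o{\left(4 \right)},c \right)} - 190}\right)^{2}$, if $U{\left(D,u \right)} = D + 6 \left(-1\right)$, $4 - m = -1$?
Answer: $\frac{5972043841}{33856} \approx 1.764 \cdot 10^{5}$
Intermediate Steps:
$m = 5$ ($m = 4 - -1 = 4 + 1 = 5$)
$o{\left(Q \right)} = 12$ ($o{\left(Q \right)} = 6 + 6 = 12$)
$c = 100$ ($c = \left(5 + 5\right)^{2} = 10^{2} = 100$)
$U{\left(D,u \right)} = -6 + D$ ($U{\left(D,u \right)} = D - 6 = -6 + D$)
$\left(420 + \frac{1}{U{\left(o{\left(4 \right)},c \right)} - 190}\right)^{2} = \left(420 + \frac{1}{\left(-6 + 12\right) - 190}\right)^{2} = \left(420 + \frac{1}{6 - 190}\right)^{2} = \left(420 + \frac{1}{-184}\right)^{2} = \left(420 - \frac{1}{184}\right)^{2} = \left(\frac{77279}{184}\right)^{2} = \frac{5972043841}{33856}$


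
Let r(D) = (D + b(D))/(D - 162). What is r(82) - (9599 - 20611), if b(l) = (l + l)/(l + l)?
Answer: 880877/80 ≈ 11011.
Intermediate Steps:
b(l) = 1 (b(l) = (2*l)/((2*l)) = (2*l)*(1/(2*l)) = 1)
r(D) = (1 + D)/(-162 + D) (r(D) = (D + 1)/(D - 162) = (1 + D)/(-162 + D))
r(82) - (9599 - 20611) = (1 + 82)/(-162 + 82) - (9599 - 20611) = 83/(-80) - 1*(-11012) = -1/80*83 + 11012 = -83/80 + 11012 = 880877/80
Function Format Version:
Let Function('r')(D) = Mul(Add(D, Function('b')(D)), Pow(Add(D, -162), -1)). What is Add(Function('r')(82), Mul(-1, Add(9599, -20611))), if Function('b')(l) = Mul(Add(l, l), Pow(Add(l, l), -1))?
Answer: Rational(880877, 80) ≈ 11011.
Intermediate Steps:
Function('b')(l) = 1 (Function('b')(l) = Mul(Mul(2, l), Pow(Mul(2, l), -1)) = Mul(Mul(2, l), Mul(Rational(1, 2), Pow(l, -1))) = 1)
Function('r')(D) = Mul(Pow(Add(-162, D), -1), Add(1, D)) (Function('r')(D) = Mul(Add(D, 1), Pow(Add(D, -162), -1)) = Mul(Add(1, D), Pow(Add(-162, D), -1)) = Mul(Pow(Add(-162, D), -1), Add(1, D)))
Add(Function('r')(82), Mul(-1, Add(9599, -20611))) = Add(Mul(Pow(Add(-162, 82), -1), Add(1, 82)), Mul(-1, Add(9599, -20611))) = Add(Mul(Pow(-80, -1), 83), Mul(-1, -11012)) = Add(Mul(Rational(-1, 80), 83), 11012) = Add(Rational(-83, 80), 11012) = Rational(880877, 80)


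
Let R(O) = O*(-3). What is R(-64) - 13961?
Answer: -13769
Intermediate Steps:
R(O) = -3*O
R(-64) - 13961 = -3*(-64) - 13961 = 192 - 13961 = -13769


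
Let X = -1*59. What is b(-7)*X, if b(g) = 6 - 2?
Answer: -236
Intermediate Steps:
b(g) = 4
X = -59
b(-7)*X = 4*(-59) = -236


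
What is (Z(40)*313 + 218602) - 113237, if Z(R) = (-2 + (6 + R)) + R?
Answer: 131657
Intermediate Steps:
Z(R) = 4 + 2*R (Z(R) = (4 + R) + R = 4 + 2*R)
(Z(40)*313 + 218602) - 113237 = ((4 + 2*40)*313 + 218602) - 113237 = ((4 + 80)*313 + 218602) - 113237 = (84*313 + 218602) - 113237 = (26292 + 218602) - 113237 = 244894 - 113237 = 131657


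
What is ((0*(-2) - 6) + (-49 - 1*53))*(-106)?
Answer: 11448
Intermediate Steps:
((0*(-2) - 6) + (-49 - 1*53))*(-106) = ((0 - 6) + (-49 - 53))*(-106) = (-6 - 102)*(-106) = -108*(-106) = 11448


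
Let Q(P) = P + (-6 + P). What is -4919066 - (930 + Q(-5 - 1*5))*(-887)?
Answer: -4117218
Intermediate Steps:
Q(P) = -6 + 2*P
-4919066 - (930 + Q(-5 - 1*5))*(-887) = -4919066 - (930 + (-6 + 2*(-5 - 1*5)))*(-887) = -4919066 - (930 + (-6 + 2*(-5 - 5)))*(-887) = -4919066 - (930 + (-6 + 2*(-10)))*(-887) = -4919066 - (930 + (-6 - 20))*(-887) = -4919066 - (930 - 26)*(-887) = -4919066 - 904*(-887) = -4919066 - 1*(-801848) = -4919066 + 801848 = -4117218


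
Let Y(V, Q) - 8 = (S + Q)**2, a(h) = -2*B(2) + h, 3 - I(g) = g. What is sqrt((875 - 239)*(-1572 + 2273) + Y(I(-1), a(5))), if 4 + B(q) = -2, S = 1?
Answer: 2*sqrt(111542) ≈ 667.96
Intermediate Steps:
B(q) = -6 (B(q) = -4 - 2 = -6)
I(g) = 3 - g
a(h) = 12 + h (a(h) = -2*(-6) + h = 12 + h)
Y(V, Q) = 8 + (1 + Q)**2
sqrt((875 - 239)*(-1572 + 2273) + Y(I(-1), a(5))) = sqrt((875 - 239)*(-1572 + 2273) + (8 + (1 + (12 + 5))**2)) = sqrt(636*701 + (8 + (1 + 17)**2)) = sqrt(445836 + (8 + 18**2)) = sqrt(445836 + (8 + 324)) = sqrt(445836 + 332) = sqrt(446168) = 2*sqrt(111542)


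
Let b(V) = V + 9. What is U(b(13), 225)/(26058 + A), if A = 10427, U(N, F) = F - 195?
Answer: 6/7297 ≈ 0.00082226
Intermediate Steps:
b(V) = 9 + V
U(N, F) = -195 + F
U(b(13), 225)/(26058 + A) = (-195 + 225)/(26058 + 10427) = 30/36485 = 30*(1/36485) = 6/7297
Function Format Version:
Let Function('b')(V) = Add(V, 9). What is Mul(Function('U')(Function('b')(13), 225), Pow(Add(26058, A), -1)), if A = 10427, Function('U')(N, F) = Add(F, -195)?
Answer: Rational(6, 7297) ≈ 0.00082226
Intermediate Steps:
Function('b')(V) = Add(9, V)
Function('U')(N, F) = Add(-195, F)
Mul(Function('U')(Function('b')(13), 225), Pow(Add(26058, A), -1)) = Mul(Add(-195, 225), Pow(Add(26058, 10427), -1)) = Mul(30, Pow(36485, -1)) = Mul(30, Rational(1, 36485)) = Rational(6, 7297)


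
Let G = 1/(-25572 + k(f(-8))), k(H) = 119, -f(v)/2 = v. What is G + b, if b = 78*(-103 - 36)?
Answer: -275961427/25453 ≈ -10842.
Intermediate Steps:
f(v) = -2*v
G = -1/25453 (G = 1/(-25572 + 119) = 1/(-25453) = -1/25453 ≈ -3.9288e-5)
b = -10842 (b = 78*(-139) = -10842)
G + b = -1/25453 - 10842 = -275961427/25453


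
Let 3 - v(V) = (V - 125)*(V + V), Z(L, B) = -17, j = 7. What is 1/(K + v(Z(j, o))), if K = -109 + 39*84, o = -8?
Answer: -1/1658 ≈ -0.00060314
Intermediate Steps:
v(V) = 3 - 2*V*(-125 + V) (v(V) = 3 - (V - 125)*(V + V) = 3 - (-125 + V)*2*V = 3 - 2*V*(-125 + V))
K = 3167 (K = -109 + 3276 = 3167)
1/(K + v(Z(j, o))) = 1/(3167 + (3 - 2*(-17)² + 250*(-17))) = 1/(3167 + (3 - 2*289 - 4250)) = 1/(3167 + (3 - 578 - 4250)) = 1/(3167 - 4825) = 1/(-1658) = -1/1658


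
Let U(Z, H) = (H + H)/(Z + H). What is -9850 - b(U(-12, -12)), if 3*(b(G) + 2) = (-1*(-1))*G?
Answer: -29545/3 ≈ -9848.3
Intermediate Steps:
U(Z, H) = 2*H/(H + Z) (U(Z, H) = (2*H)/(H + Z) = 2*H/(H + Z))
b(G) = -2 + G/3 (b(G) = -2 + ((-1*(-1))*G)/3 = -2 + (1*G)/3 = -2 + G/3)
-9850 - b(U(-12, -12)) = -9850 - (-2 + (2*(-12)/(-12 - 12))/3) = -9850 - (-2 + (2*(-12)/(-24))/3) = -9850 - (-2 + (2*(-12)*(-1/24))/3) = -9850 - (-2 + (⅓)*1) = -9850 - (-2 + ⅓) = -9850 - 1*(-5/3) = -9850 + 5/3 = -29545/3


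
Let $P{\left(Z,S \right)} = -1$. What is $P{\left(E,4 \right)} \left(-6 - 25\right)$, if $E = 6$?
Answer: $31$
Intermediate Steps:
$P{\left(E,4 \right)} \left(-6 - 25\right) = - (-6 - 25) = \left(-1\right) \left(-31\right) = 31$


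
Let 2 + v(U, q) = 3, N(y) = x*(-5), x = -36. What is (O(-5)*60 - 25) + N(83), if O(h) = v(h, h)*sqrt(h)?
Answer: 155 + 60*I*sqrt(5) ≈ 155.0 + 134.16*I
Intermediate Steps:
N(y) = 180 (N(y) = -36*(-5) = 180)
v(U, q) = 1 (v(U, q) = -2 + 3 = 1)
O(h) = sqrt(h) (O(h) = 1*sqrt(h) = sqrt(h))
(O(-5)*60 - 25) + N(83) = (sqrt(-5)*60 - 25) + 180 = ((I*sqrt(5))*60 - 25) + 180 = (60*I*sqrt(5) - 25) + 180 = (-25 + 60*I*sqrt(5)) + 180 = 155 + 60*I*sqrt(5)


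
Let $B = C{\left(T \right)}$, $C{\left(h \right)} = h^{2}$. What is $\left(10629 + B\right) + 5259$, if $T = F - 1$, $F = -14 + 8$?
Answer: $15937$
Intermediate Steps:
$F = -6$
$T = -7$ ($T = -6 - 1 = -7$)
$B = 49$ ($B = \left(-7\right)^{2} = 49$)
$\left(10629 + B\right) + 5259 = \left(10629 + 49\right) + 5259 = 10678 + 5259 = 15937$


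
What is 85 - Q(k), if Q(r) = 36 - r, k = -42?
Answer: 7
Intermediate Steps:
85 - Q(k) = 85 - (36 - 1*(-42)) = 85 - (36 + 42) = 85 - 1*78 = 85 - 78 = 7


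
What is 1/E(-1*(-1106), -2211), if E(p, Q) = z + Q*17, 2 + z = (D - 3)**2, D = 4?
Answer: -1/37588 ≈ -2.6604e-5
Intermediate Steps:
z = -1 (z = -2 + (4 - 3)**2 = -2 + 1**2 = -2 + 1 = -1)
E(p, Q) = -1 + 17*Q (E(p, Q) = -1 + Q*17 = -1 + 17*Q)
1/E(-1*(-1106), -2211) = 1/(-1 + 17*(-2211)) = 1/(-1 - 37587) = 1/(-37588) = -1/37588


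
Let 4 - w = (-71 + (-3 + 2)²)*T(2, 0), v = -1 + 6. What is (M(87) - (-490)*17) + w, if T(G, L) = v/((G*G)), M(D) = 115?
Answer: 17073/2 ≈ 8536.5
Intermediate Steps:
v = 5
T(G, L) = 5/G² (T(G, L) = 5/((G*G)) = 5/(G²) = 5/G²)
w = 183/2 (w = 4 - (-71 + (-3 + 2)²)*5/2² = 4 - (-71 + (-1)²)*5*(¼) = 4 - (-71 + 1)*5/4 = 4 - (-70)*5/4 = 4 - 1*(-175/2) = 4 + 175/2 = 183/2 ≈ 91.500)
(M(87) - (-490)*17) + w = (115 - (-490)*17) + 183/2 = (115 - 1*(-8330)) + 183/2 = (115 + 8330) + 183/2 = 8445 + 183/2 = 17073/2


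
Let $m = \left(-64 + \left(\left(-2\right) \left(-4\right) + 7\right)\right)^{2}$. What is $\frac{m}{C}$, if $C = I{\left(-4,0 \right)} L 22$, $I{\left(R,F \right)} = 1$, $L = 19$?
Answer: $\frac{2401}{418} \approx 5.744$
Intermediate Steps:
$m = 2401$ ($m = \left(-64 + \left(8 + 7\right)\right)^{2} = \left(-64 + 15\right)^{2} = \left(-49\right)^{2} = 2401$)
$C = 418$ ($C = 1 \cdot 19 \cdot 22 = 19 \cdot 22 = 418$)
$\frac{m}{C} = \frac{2401}{418}$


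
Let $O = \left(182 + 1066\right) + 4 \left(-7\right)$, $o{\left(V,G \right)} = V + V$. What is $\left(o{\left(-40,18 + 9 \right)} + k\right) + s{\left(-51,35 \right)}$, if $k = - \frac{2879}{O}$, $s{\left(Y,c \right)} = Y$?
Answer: $- \frac{162699}{1220} \approx -133.36$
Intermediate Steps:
$o{\left(V,G \right)} = 2 V$
$O = 1220$ ($O = 1248 - 28 = 1220$)
$k = - \frac{2879}{1220} \approx -2.3598$
$\left(o{\left(-40,18 + 9 \right)} + k\right) + s{\left(-51,35 \right)} = \left(2 \left(-40\right) - \frac{2879}{1220}\right) - 51 = \left(-80 - \frac{2879}{1220}\right) - 51 = - \frac{100479}{1220} - 51 = - \frac{162699}{1220}$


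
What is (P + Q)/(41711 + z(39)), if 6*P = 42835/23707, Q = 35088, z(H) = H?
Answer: 4991030131/5938603500 ≈ 0.84044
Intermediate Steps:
P = 42835/142242 (P = (42835/23707)/6 = (42835*(1/23707))/6 = (⅙)*(42835/23707) = 42835/142242 ≈ 0.30114)
(P + Q)/(41711 + z(39)) = (42835/142242 + 35088)/(41711 + 39) = (4991030131/142242)/41750 = (4991030131/142242)*(1/41750) = 4991030131/5938603500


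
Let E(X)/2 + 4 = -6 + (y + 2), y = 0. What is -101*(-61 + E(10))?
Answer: 7777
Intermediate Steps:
E(X) = -16 (E(X) = -8 + 2*(-6 + (0 + 2)) = -8 + 2*(-6 + 2) = -8 + 2*(-4) = -8 - 8 = -16)
-101*(-61 + E(10)) = -101*(-61 - 16) = -101*(-77) = 7777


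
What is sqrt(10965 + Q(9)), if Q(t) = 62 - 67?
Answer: 4*sqrt(685) ≈ 104.69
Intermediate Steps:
Q(t) = -5
sqrt(10965 + Q(9)) = sqrt(10965 - 5) = sqrt(10960) = 4*sqrt(685)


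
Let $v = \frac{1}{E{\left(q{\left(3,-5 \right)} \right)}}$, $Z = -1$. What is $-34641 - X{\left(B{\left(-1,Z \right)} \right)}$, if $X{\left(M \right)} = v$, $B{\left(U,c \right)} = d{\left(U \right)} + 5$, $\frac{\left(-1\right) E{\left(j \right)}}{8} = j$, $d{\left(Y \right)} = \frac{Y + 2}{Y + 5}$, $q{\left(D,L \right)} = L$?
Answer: $- \frac{1385641}{40} \approx -34641.0$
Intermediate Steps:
$d{\left(Y \right)} = \frac{2 + Y}{5 + Y}$
$E{\left(j \right)} = - 8 j$
$B{\left(U,c \right)} = 5 + \frac{2 + U}{5 + U}$ ($B{\left(U,c \right)} = \frac{2 + U}{5 + U} + 5 = 5 + \frac{2 + U}{5 + U}$)
$v = \frac{1}{40}$ ($v = \frac{1}{\left(-8\right) \left(-5\right)} = \frac{1}{40} \approx 0.025$)
$X{\left(M \right)} = \frac{1}{40}$
$-34641 - X{\left(B{\left(-1,Z \right)} \right)} = -34641 - \frac{1}{40} = - \frac{1385641}{40}$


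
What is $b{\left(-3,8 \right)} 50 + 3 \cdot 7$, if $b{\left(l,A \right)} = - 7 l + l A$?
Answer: $-129$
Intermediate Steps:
$b{\left(l,A \right)} = - 7 l + A l$
$b{\left(-3,8 \right)} 50 + 3 \cdot 7 = - 3 \left(-7 + 8\right) 50 + 3 \cdot 7 = \left(-3\right) 1 \cdot 50 + 21 = \left(-3\right) 50 + 21 = -150 + 21 = -129$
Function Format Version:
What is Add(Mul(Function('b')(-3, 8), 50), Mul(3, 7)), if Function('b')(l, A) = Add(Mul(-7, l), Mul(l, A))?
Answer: -129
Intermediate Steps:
Function('b')(l, A) = Add(Mul(-7, l), Mul(A, l))
Add(Mul(Function('b')(-3, 8), 50), Mul(3, 7)) = Add(Mul(Mul(-3, Add(-7, 8)), 50), Mul(3, 7)) = Add(Mul(Mul(-3, 1), 50), 21) = Add(Mul(-3, 50), 21) = Add(-150, 21) = -129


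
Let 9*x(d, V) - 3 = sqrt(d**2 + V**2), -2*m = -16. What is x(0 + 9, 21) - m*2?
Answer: -47/3 + sqrt(58)/3 ≈ -13.128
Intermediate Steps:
m = 8 (m = -1/2*(-16) = 8)
x(d, V) = 1/3 + sqrt(V**2 + d**2)/9 (x(d, V) = 1/3 + sqrt(d**2 + V**2)/9 = 1/3 + sqrt(V**2 + d**2)/9)
x(0 + 9, 21) - m*2 = (1/3 + sqrt(21**2 + (0 + 9)**2)/9) - 8*2 = (1/3 + sqrt(441 + 9**2)/9) - 1*16 = (1/3 + sqrt(441 + 81)/9) - 16 = (1/3 + sqrt(522)/9) - 16 = (1/3 + (3*sqrt(58))/9) - 16 = (1/3 + sqrt(58)/3) - 16 = -47/3 + sqrt(58)/3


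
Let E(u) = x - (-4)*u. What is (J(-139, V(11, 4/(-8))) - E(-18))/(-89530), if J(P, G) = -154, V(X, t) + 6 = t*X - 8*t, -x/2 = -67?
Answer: 108/44765 ≈ 0.0024126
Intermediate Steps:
x = 134 (x = -2*(-67) = 134)
V(X, t) = -6 - 8*t + X*t (V(X, t) = -6 + (t*X - 8*t) = -6 + (X*t - 8*t) = -6 + (-8*t + X*t) = -6 - 8*t + X*t)
E(u) = 134 + 4*u (E(u) = 134 - (-4)*u = 134 + 4*u)
(J(-139, V(11, 4/(-8))) - E(-18))/(-89530) = (-154 - (134 + 4*(-18)))/(-89530) = (-154 - (134 - 72))*(-1/89530) = (-154 - 1*62)*(-1/89530) = (-154 - 62)*(-1/89530) = -216*(-1/89530) = 108/44765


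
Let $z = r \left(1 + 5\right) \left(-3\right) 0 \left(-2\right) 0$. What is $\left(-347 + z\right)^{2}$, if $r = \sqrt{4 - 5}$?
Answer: $120409$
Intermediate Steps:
$r = i$ ($r = \sqrt{-1} = i \approx 1.0 i$)
$z = 0$ ($z = i \left(1 + 5\right) \left(-3\right) 0 \left(-2\right) 0 = i 6 \left(-3\right) 0 \cdot 0 = 6 i \left(-3\right) 0 = - 18 i 0 = 0$)
$\left(-347 + z\right)^{2} = \left(-347 + 0\right)^{2} = \left(-347\right)^{2} = 120409$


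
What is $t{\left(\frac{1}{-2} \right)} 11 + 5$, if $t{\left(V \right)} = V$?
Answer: $- \frac{1}{2} \approx -0.5$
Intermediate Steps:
$t{\left(\frac{1}{-2} \right)} 11 + 5 = \frac{1}{-2} \cdot 11 + 5 = \left(- \frac{1}{2}\right) 11 + 5 = - \frac{11}{2} + 5 = - \frac{1}{2}$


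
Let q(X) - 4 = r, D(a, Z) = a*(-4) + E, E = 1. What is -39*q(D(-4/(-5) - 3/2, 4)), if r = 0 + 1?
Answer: -195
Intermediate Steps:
D(a, Z) = 1 - 4*a (D(a, Z) = a*(-4) + 1 = -4*a + 1 = 1 - 4*a)
r = 1
q(X) = 5 (q(X) = 4 + 1 = 5)
-39*q(D(-4/(-5) - 3/2, 4)) = -39*5 = -195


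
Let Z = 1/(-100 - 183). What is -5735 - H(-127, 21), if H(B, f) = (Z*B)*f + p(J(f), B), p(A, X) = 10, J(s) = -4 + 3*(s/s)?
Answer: -1628502/283 ≈ -5754.4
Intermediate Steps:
J(s) = -1 (J(s) = -4 + 3*1 = -4 + 3 = -1)
Z = -1/283 (Z = 1/(-283) = -1/283 ≈ -0.0035336)
H(B, f) = 10 - B*f/283 (H(B, f) = (-B/283)*f + 10 = -B*f/283 + 10 = 10 - B*f/283)
-5735 - H(-127, 21) = -5735 - (10 - 1/283*(-127)*21) = -5735 - (10 + 2667/283) = -5735 - 1*5497/283 = -5735 - 5497/283 = -1628502/283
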